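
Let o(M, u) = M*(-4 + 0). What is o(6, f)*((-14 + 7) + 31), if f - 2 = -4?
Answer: -576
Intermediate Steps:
f = -2 (f = 2 - 4 = -2)
o(M, u) = -4*M (o(M, u) = M*(-4) = -4*M)
o(6, f)*((-14 + 7) + 31) = (-4*6)*((-14 + 7) + 31) = -24*(-7 + 31) = -24*24 = -576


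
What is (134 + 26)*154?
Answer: 24640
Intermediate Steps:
(134 + 26)*154 = 160*154 = 24640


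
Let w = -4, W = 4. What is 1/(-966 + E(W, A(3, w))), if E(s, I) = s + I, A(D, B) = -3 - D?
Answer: -1/968 ≈ -0.0010331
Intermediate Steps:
E(s, I) = I + s
1/(-966 + E(W, A(3, w))) = 1/(-966 + ((-3 - 1*3) + 4)) = 1/(-966 + ((-3 - 3) + 4)) = 1/(-966 + (-6 + 4)) = 1/(-966 - 2) = 1/(-968) = -1/968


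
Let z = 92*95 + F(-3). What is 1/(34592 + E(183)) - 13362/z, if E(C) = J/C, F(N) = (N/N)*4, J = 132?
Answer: -1762210693/1153200254 ≈ -1.5281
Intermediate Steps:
F(N) = 4 (F(N) = 1*4 = 4)
E(C) = 132/C
z = 8744 (z = 92*95 + 4 = 8740 + 4 = 8744)
1/(34592 + E(183)) - 13362/z = 1/(34592 + 132/183) - 13362/8744 = 1/(34592 + 132*(1/183)) - 13362/8744 = 1/(34592 + 44/61) - 1*6681/4372 = 1/(2110156/61) - 6681/4372 = 61/2110156 - 6681/4372 = -1762210693/1153200254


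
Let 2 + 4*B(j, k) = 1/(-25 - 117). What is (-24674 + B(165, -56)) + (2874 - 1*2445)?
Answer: -13771445/568 ≈ -24246.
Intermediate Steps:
B(j, k) = -285/568 (B(j, k) = -1/2 + 1/(4*(-25 - 117)) = -1/2 + (1/4)/(-142) = -1/2 + (1/4)*(-1/142) = -1/2 - 1/568 = -285/568)
(-24674 + B(165, -56)) + (2874 - 1*2445) = (-24674 - 285/568) + (2874 - 1*2445) = -14015117/568 + (2874 - 2445) = -14015117/568 + 429 = -13771445/568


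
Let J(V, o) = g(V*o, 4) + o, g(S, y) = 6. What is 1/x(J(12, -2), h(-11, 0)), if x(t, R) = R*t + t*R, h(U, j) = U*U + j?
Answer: 1/968 ≈ 0.0010331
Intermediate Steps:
h(U, j) = j + U² (h(U, j) = U² + j = j + U²)
J(V, o) = 6 + o
x(t, R) = 2*R*t (x(t, R) = R*t + R*t = 2*R*t)
1/x(J(12, -2), h(-11, 0)) = 1/(2*(0 + (-11)²)*(6 - 2)) = 1/(2*(0 + 121)*4) = 1/(2*121*4) = 1/968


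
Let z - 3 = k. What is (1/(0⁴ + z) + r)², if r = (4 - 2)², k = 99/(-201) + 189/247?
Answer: 54375244225/2933197281 ≈ 18.538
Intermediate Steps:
k = 4512/16549 (k = 99*(-1/201) + 189*(1/247) = -33/67 + 189/247 = 4512/16549 ≈ 0.27264)
z = 54159/16549 (z = 3 + 4512/16549 = 54159/16549 ≈ 3.2726)
r = 4 (r = 2² = 4)
(1/(0⁴ + z) + r)² = (1/(0⁴ + 54159/16549) + 4)² = (1/(0 + 54159/16549) + 4)² = (1/(54159/16549) + 4)² = (16549/54159 + 4)² = (233185/54159)² = 54375244225/2933197281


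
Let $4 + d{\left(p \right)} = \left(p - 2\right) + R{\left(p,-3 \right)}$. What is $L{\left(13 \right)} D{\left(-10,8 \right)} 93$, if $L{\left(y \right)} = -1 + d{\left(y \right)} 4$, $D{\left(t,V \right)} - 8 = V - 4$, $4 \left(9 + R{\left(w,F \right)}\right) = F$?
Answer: $-13392$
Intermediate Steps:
$R{\left(w,F \right)} = -9 + \frac{F}{4}$
$d{\left(p \right)} = - \frac{63}{4} + p$ ($d{\left(p \right)} = -4 + \left(\left(p - 2\right) + \left(-9 + \frac{1}{4} \left(-3\right)\right)\right) = -4 + \left(\left(-2 + p\right) - \frac{39}{4}\right) = -4 + \left(- \frac{47}{4} + p\right) = - \frac{63}{4} + p$)
$D{\left(t,V \right)} = 4 + V$ ($D{\left(t,V \right)} = 8 + \left(V - 4\right) = 8 + \left(-4 + V\right) = 4 + V$)
$L{\left(y \right)} = -64 + 4 y$ ($L{\left(y \right)} = -1 + \left(- \frac{63}{4} + y\right) 4 = -1 + \left(-63 + 4 y\right) = -64 + 4 y$)
$L{\left(13 \right)} D{\left(-10,8 \right)} 93 = \left(-64 + 4 \cdot 13\right) \left(4 + 8\right) 93 = \left(-64 + 52\right) 12 \cdot 93 = \left(-12\right) 12 \cdot 93 = \left(-144\right) 93 = -13392$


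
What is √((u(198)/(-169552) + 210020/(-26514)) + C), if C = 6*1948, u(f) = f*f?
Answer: √102449782847927338851/93656286 ≈ 108.07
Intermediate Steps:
u(f) = f²
C = 11688
√((u(198)/(-169552) + 210020/(-26514)) + C) = √((198²/(-169552) + 210020/(-26514)) + 11688) = √((39204*(-1/169552) + 210020*(-1/26514)) + 11688) = √((-9801/42388 - 105010/13257) + 11688) = √(-4581095737/561937716 + 11688) = √(6563346928871/561937716) = √102449782847927338851/93656286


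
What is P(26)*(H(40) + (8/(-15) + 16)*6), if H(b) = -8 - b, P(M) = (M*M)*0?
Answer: 0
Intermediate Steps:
P(M) = 0 (P(M) = M²*0 = 0)
P(26)*(H(40) + (8/(-15) + 16)*6) = 0*((-8 - 1*40) + (8/(-15) + 16)*6) = 0*((-8 - 40) + (8*(-1/15) + 16)*6) = 0*(-48 + (-8/15 + 16)*6) = 0*(-48 + (232/15)*6) = 0*(-48 + 464/5) = 0*(224/5) = 0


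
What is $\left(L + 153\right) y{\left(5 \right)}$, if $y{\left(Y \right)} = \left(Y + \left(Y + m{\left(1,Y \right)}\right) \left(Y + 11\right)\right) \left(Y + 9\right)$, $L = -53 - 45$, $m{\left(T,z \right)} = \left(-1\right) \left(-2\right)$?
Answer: $90090$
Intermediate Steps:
$m{\left(T,z \right)} = 2$
$L = -98$ ($L = -53 - 45 = -98$)
$y{\left(Y \right)} = \left(9 + Y\right) \left(Y + \left(2 + Y\right) \left(11 + Y\right)\right)$ ($y{\left(Y \right)} = \left(Y + \left(Y + 2\right) \left(Y + 11\right)\right) \left(Y + 9\right) = \left(Y + \left(2 + Y\right) \left(11 + Y\right)\right) \left(9 + Y\right) = \left(9 + Y\right) \left(Y + \left(2 + Y\right) \left(11 + Y\right)\right)$)
$\left(L + 153\right) y{\left(5 \right)} = \left(-98 + 153\right) \left(198 + 5^{3} + 23 \cdot 5^{2} + 148 \cdot 5\right) = 55 \left(198 + 125 + 23 \cdot 25 + 740\right) = 55 \left(198 + 125 + 575 + 740\right) = 55 \cdot 1638 = 90090$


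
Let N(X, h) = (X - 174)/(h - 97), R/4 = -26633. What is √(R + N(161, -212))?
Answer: 5*I*√406871115/309 ≈ 326.39*I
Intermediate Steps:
R = -106532 (R = 4*(-26633) = -106532)
N(X, h) = (-174 + X)/(-97 + h)
√(R + N(161, -212)) = √(-106532 + (-174 + 161)/(-97 - 212)) = √(-106532 - 13/(-309)) = √(-106532 - 1/309*(-13)) = √(-106532 + 13/309) = √(-32918375/309) = 5*I*√406871115/309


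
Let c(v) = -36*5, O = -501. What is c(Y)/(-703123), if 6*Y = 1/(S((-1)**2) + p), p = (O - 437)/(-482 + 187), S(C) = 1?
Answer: 180/703123 ≈ 0.00025600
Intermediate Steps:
p = 938/295 (p = (-501 - 437)/(-482 + 187) = -938/(-295) = -938*(-1/295) = 938/295 ≈ 3.1797)
Y = 295/7398 (Y = 1/(6*(1 + 938/295)) = 1/(6*(1233/295)) = (1/6)*(295/1233) = 295/7398 ≈ 0.039876)
c(v) = -180
c(Y)/(-703123) = -180/(-703123) = -180*(-1/703123) = 180/703123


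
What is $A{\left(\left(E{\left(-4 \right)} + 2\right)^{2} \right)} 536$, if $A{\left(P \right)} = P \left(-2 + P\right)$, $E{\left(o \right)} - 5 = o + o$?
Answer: $-536$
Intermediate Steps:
$E{\left(o \right)} = 5 + 2 o$ ($E{\left(o \right)} = 5 + \left(o + o\right) = 5 + 2 o$)
$A{\left(\left(E{\left(-4 \right)} + 2\right)^{2} \right)} 536 = \left(\left(5 + 2 \left(-4\right)\right) + 2\right)^{2} \left(-2 + \left(\left(5 + 2 \left(-4\right)\right) + 2\right)^{2}\right) 536 = \left(\left(5 - 8\right) + 2\right)^{2} \left(-2 + \left(\left(5 - 8\right) + 2\right)^{2}\right) 536 = \left(-3 + 2\right)^{2} \left(-2 + \left(-3 + 2\right)^{2}\right) 536 = \left(-1\right)^{2} \left(-2 + \left(-1\right)^{2}\right) 536 = 1 \left(-2 + 1\right) 536 = 1 \left(-1\right) 536 = \left(-1\right) 536 = -536$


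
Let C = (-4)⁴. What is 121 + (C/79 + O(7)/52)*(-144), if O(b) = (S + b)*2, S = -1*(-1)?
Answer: -400469/1027 ≈ -389.94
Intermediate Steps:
C = 256
S = 1
O(b) = 2 + 2*b (O(b) = (1 + b)*2 = 2 + 2*b)
121 + (C/79 + O(7)/52)*(-144) = 121 + (256/79 + (2 + 2*7)/52)*(-144) = 121 + (256*(1/79) + (2 + 14)*(1/52))*(-144) = 121 + (256/79 + 16*(1/52))*(-144) = 121 + (256/79 + 4/13)*(-144) = 121 + (3644/1027)*(-144) = 121 - 524736/1027 = -400469/1027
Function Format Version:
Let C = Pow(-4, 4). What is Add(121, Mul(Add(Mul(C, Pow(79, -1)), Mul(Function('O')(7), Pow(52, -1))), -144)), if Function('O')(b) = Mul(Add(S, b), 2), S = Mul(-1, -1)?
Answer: Rational(-400469, 1027) ≈ -389.94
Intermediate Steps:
C = 256
S = 1
Function('O')(b) = Add(2, Mul(2, b)) (Function('O')(b) = Mul(Add(1, b), 2) = Add(2, Mul(2, b)))
Add(121, Mul(Add(Mul(C, Pow(79, -1)), Mul(Function('O')(7), Pow(52, -1))), -144)) = Add(121, Mul(Add(Mul(256, Pow(79, -1)), Mul(Add(2, Mul(2, 7)), Pow(52, -1))), -144)) = Add(121, Mul(Add(Mul(256, Rational(1, 79)), Mul(Add(2, 14), Rational(1, 52))), -144)) = Add(121, Mul(Add(Rational(256, 79), Mul(16, Rational(1, 52))), -144)) = Add(121, Mul(Add(Rational(256, 79), Rational(4, 13)), -144)) = Add(121, Mul(Rational(3644, 1027), -144)) = Add(121, Rational(-524736, 1027)) = Rational(-400469, 1027)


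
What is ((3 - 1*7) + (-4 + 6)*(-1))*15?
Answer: -90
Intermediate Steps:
((3 - 1*7) + (-4 + 6)*(-1))*15 = ((3 - 7) + 2*(-1))*15 = (-4 - 2)*15 = -6*15 = -90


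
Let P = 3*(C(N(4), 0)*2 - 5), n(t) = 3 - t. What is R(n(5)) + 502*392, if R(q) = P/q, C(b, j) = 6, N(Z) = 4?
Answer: 393547/2 ≈ 1.9677e+5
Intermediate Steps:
P = 21 (P = 3*(6*2 - 5) = 3*(12 - 5) = 3*7 = 21)
R(q) = 21/q
R(n(5)) + 502*392 = 21/(3 - 1*5) + 502*392 = 21/(3 - 5) + 196784 = 21/(-2) + 196784 = 21*(-½) + 196784 = -21/2 + 196784 = 393547/2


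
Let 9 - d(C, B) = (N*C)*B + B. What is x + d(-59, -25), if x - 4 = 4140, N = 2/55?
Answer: 45368/11 ≈ 4124.4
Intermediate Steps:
N = 2/55 (N = 2*(1/55) = 2/55 ≈ 0.036364)
x = 4144 (x = 4 + 4140 = 4144)
d(C, B) = 9 - B - 2*B*C/55 (d(C, B) = 9 - ((2*C/55)*B + B) = 9 - (2*B*C/55 + B) = 9 - (B + 2*B*C/55) = 9 + (-B - 2*B*C/55) = 9 - B - 2*B*C/55)
x + d(-59, -25) = 4144 + (9 - 1*(-25) - 2/55*(-25)*(-59)) = 4144 + (9 + 25 - 590/11) = 4144 - 216/11 = 45368/11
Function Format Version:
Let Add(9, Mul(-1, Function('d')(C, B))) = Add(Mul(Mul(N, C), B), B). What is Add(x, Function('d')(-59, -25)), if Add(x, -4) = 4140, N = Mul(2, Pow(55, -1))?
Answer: Rational(45368, 11) ≈ 4124.4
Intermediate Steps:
N = Rational(2, 55) (N = Mul(2, Rational(1, 55)) = Rational(2, 55) ≈ 0.036364)
x = 4144 (x = Add(4, 4140) = 4144)
Function('d')(C, B) = Add(9, Mul(-1, B), Mul(Rational(-2, 55), B, C)) (Function('d')(C, B) = Add(9, Mul(-1, Add(Mul(Mul(Rational(2, 55), C), B), B))) = Add(9, Mul(-1, Add(Mul(Rational(2, 55), B, C), B))) = Add(9, Mul(-1, Add(B, Mul(Rational(2, 55), B, C)))) = Add(9, Add(Mul(-1, B), Mul(Rational(-2, 55), B, C))) = Add(9, Mul(-1, B), Mul(Rational(-2, 55), B, C)))
Add(x, Function('d')(-59, -25)) = Add(4144, Add(9, Mul(-1, -25), Mul(Rational(-2, 55), -25, -59))) = Add(4144, Add(9, 25, Rational(-590, 11))) = Add(4144, Rational(-216, 11)) = Rational(45368, 11)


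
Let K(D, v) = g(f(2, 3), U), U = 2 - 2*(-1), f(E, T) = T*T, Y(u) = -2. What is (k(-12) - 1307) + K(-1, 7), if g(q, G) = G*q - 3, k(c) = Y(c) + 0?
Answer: -1276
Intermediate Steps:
f(E, T) = T²
U = 4 (U = 2 + 2 = 4)
k(c) = -2 (k(c) = -2 + 0 = -2)
g(q, G) = -3 + G*q
K(D, v) = 33 (K(D, v) = -3 + 4*3² = -3 + 4*9 = -3 + 36 = 33)
(k(-12) - 1307) + K(-1, 7) = (-2 - 1307) + 33 = -1309 + 33 = -1276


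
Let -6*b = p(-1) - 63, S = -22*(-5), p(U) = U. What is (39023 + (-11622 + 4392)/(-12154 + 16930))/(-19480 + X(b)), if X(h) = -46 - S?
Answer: -31061103/15630256 ≈ -1.9872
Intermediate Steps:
S = 110
b = 32/3 (b = -(-1 - 63)/6 = -1/6*(-64) = 32/3 ≈ 10.667)
X(h) = -156 (X(h) = -46 - 1*110 = -46 - 110 = -156)
(39023 + (-11622 + 4392)/(-12154 + 16930))/(-19480 + X(b)) = (39023 + (-11622 + 4392)/(-12154 + 16930))/(-19480 - 156) = (39023 - 7230/4776)/(-19636) = (39023 - 7230*1/4776)*(-1/19636) = (39023 - 1205/796)*(-1/19636) = (31061103/796)*(-1/19636) = -31061103/15630256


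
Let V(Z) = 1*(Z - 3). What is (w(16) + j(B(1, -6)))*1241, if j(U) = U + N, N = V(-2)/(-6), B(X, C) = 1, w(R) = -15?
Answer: -98039/6 ≈ -16340.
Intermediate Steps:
V(Z) = -3 + Z (V(Z) = 1*(-3 + Z) = -3 + Z)
N = ⅚ (N = (-3 - 2)/(-6) = -5*(-⅙) = ⅚ ≈ 0.83333)
j(U) = ⅚ + U (j(U) = U + ⅚ = ⅚ + U)
(w(16) + j(B(1, -6)))*1241 = (-15 + (⅚ + 1))*1241 = (-15 + 11/6)*1241 = -79/6*1241 = -98039/6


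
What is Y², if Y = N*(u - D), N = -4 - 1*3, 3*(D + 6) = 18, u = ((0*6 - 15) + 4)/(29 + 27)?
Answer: 121/64 ≈ 1.8906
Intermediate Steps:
u = -11/56 (u = ((0 - 15) + 4)/56 = (-15 + 4)*(1/56) = -11*1/56 = -11/56 ≈ -0.19643)
D = 0 (D = -6 + (⅓)*18 = -6 + 6 = 0)
N = -7 (N = -4 - 3 = -7)
Y = 11/8 (Y = -7*(-11/56 - 1*0) = -7*(-11/56 + 0) = -7*(-11/56) = 11/8 ≈ 1.3750)
Y² = (11/8)² = 121/64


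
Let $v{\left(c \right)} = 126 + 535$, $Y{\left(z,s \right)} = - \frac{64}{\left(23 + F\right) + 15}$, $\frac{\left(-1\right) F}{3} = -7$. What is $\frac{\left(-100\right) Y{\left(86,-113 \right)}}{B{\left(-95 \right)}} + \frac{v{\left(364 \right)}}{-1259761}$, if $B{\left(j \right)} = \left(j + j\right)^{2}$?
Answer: $\frac{66546065}{26831649539} \approx 0.0024801$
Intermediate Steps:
$F = 21$ ($F = \left(-3\right) \left(-7\right) = 21$)
$Y{\left(z,s \right)} = - \frac{64}{59}$ ($Y{\left(z,s \right)} = - \frac{64}{\left(23 + 21\right) + 15} = - \frac{64}{44 + 15} = - \frac{64}{59}$)
$B{\left(j \right)} = 4 j^{2}$ ($B{\left(j \right)} = \left(2 j\right)^{2} = 4 j^{2}$)
$v{\left(c \right)} = 661$
$\frac{\left(-100\right) Y{\left(86,-113 \right)}}{B{\left(-95 \right)}} + \frac{v{\left(364 \right)}}{-1259761} = \frac{\left(-100\right) \left(- \frac{64}{59}\right)}{4 \left(-95\right)^{2}} + \frac{661}{-1259761} = \frac{6400}{59 \cdot 4 \cdot 9025} + 661 \left(- \frac{1}{1259761}\right) = \frac{6400}{59 \cdot 36100} - \frac{661}{1259761} = \frac{6400}{59} \cdot \frac{1}{36100} - \frac{661}{1259761} = \frac{64}{21299} - \frac{661}{1259761} = \frac{66546065}{26831649539}$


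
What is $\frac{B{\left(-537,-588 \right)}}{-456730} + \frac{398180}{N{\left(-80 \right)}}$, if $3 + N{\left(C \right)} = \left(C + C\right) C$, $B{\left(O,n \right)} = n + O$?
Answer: $\frac{36375029605}{1168954762} \approx 31.118$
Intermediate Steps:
$B{\left(O,n \right)} = O + n$
$N{\left(C \right)} = -3 + 2 C^{2}$ ($N{\left(C \right)} = -3 + \left(C + C\right) C = -3 + 2 C C = -3 + 2 C^{2}$)
$\frac{B{\left(-537,-588 \right)}}{-456730} + \frac{398180}{N{\left(-80 \right)}} = \frac{-537 - 588}{-456730} + \frac{398180}{-3 + 2 \left(-80\right)^{2}} = \left(-1125\right) \left(- \frac{1}{456730}\right) + \frac{398180}{-3 + 2 \cdot 6400} = \frac{225}{91346} + \frac{398180}{-3 + 12800} = \frac{225}{91346} + \frac{398180}{12797} = \frac{36375029605}{1168954762}$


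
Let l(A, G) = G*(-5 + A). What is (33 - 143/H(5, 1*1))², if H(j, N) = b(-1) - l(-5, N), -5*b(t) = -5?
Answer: 400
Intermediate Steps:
b(t) = 1 (b(t) = -⅕*(-5) = 1)
H(j, N) = 1 + 10*N (H(j, N) = 1 - N*(-5 - 5) = 1 - N*(-10) = 1 - (-10)*N = 1 + 10*N)
(33 - 143/H(5, 1*1))² = (33 - 143/(1 + 10*(1*1)))² = (33 - 143/(1 + 10*1))² = (33 - 143/(1 + 10))² = (33 - 143/11)² = (33 - 143*1/11)² = (33 - 13)² = 20² = 400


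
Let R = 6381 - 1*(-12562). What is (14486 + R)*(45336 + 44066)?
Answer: 2988619458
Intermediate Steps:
R = 18943 (R = 6381 + 12562 = 18943)
(14486 + R)*(45336 + 44066) = (14486 + 18943)*(45336 + 44066) = 33429*89402 = 2988619458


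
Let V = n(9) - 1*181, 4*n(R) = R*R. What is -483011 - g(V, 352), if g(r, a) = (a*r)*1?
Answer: -426427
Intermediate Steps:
n(R) = R²/4 (n(R) = (R*R)/4 = R²/4)
V = -643/4 (V = (¼)*9² - 1*181 = (¼)*81 - 181 = 81/4 - 181 = -643/4 ≈ -160.75)
g(r, a) = a*r
-483011 - g(V, 352) = -483011 - 352*(-643)/4 = -483011 - 1*(-56584) = -483011 + 56584 = -426427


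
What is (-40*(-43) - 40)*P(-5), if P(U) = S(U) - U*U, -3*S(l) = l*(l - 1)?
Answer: -58800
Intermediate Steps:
S(l) = -l*(-1 + l)/3 (S(l) = -l*(l - 1)/3 = -l*(-1 + l)/3)
P(U) = -U**2 + U*(1 - U)/3 (P(U) = U*(1 - U)/3 - U*U = U*(1 - U)/3 - U**2 = -U**2 + U*(1 - U)/3)
(-40*(-43) - 40)*P(-5) = (-40*(-43) - 40)*((1/3)*(-5)*(1 - 4*(-5))) = (1720 - 40)*((1/3)*(-5)*(1 + 20)) = 1680*((1/3)*(-5)*21) = 1680*(-35) = -58800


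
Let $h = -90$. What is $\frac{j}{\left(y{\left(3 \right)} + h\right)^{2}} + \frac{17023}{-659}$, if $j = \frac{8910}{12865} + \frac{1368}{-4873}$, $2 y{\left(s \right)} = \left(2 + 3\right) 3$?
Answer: $- \frac{645649261181587}{24994646055775} \approx -25.832$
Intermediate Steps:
$y{\left(s \right)} = \frac{15}{2}$ ($y{\left(s \right)} = \frac{\left(2 + 3\right) 3}{2} = \frac{5 \cdot 3}{2} = \frac{1}{2} \cdot 15 = \frac{15}{2}$)
$j = \frac{5163822}{12538229}$ ($j = 8910 \cdot \frac{1}{12865} + 1368 \left(- \frac{1}{4873}\right) = \frac{1782}{2573} - \frac{1368}{4873} = \frac{5163822}{12538229} \approx 0.41185$)
$\frac{j}{\left(y{\left(3 \right)} + h\right)^{2}} + \frac{17023}{-659} = \frac{5163822}{12538229 \left(\frac{15}{2} - 90\right)^{2}} + \frac{17023}{-659} = \frac{5163822}{12538229 \left(- \frac{165}{2}\right)^{2}} + 17023 \left(- \frac{1}{659}\right) = \frac{5163822}{12538229 \cdot \frac{27225}{4}} - \frac{17023}{659} = \frac{5163822}{12538229} \cdot \frac{4}{27225} - \frac{17023}{659} = \frac{2295032}{37928142725} - \frac{17023}{659} = - \frac{645649261181587}{24994646055775}$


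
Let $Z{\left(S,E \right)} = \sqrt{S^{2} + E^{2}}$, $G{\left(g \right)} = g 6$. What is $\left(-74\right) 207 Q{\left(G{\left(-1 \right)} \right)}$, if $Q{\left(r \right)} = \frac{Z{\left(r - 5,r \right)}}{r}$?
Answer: $2553 \sqrt{157} \approx 31989.0$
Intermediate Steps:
$G{\left(g \right)} = 6 g$
$Z{\left(S,E \right)} = \sqrt{E^{2} + S^{2}}$
$Q{\left(r \right)} = \frac{\sqrt{r^{2} + \left(-5 + r\right)^{2}}}{r}$ ($Q{\left(r \right)} = \frac{\sqrt{r^{2} + \left(r - 5\right)^{2}}}{r} = \frac{\sqrt{r^{2} + \left(-5 + r\right)^{2}}}{r}$)
$\left(-74\right) 207 Q{\left(G{\left(-1 \right)} \right)} = \left(-74\right) 207 \frac{\sqrt{\left(6 \left(-1\right)\right)^{2} + \left(-5 + 6 \left(-1\right)\right)^{2}}}{6 \left(-1\right)} = - 15318 \frac{\sqrt{\left(-6\right)^{2} + \left(-5 - 6\right)^{2}}}{-6} = - 15318 \left(- \frac{\sqrt{36 + \left(-11\right)^{2}}}{6}\right) = - 15318 \left(- \frac{\sqrt{36 + 121}}{6}\right) = - 15318 \left(- \frac{\sqrt{157}}{6}\right) = 2553 \sqrt{157}$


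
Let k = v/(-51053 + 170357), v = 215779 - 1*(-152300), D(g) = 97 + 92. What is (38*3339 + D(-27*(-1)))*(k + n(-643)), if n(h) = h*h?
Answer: 696440678071425/13256 ≈ 5.2538e+10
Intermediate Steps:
n(h) = h²
D(g) = 189
v = 368079 (v = 215779 + 152300 = 368079)
k = 122693/39768 (k = 368079/(-51053 + 170357) = 368079/119304 = 368079*(1/119304) = 122693/39768 ≈ 3.0852)
(38*3339 + D(-27*(-1)))*(k + n(-643)) = (38*3339 + 189)*(122693/39768 + (-643)²) = (126882 + 189)*(122693/39768 + 413449) = 127071*(16442162525/39768) = 696440678071425/13256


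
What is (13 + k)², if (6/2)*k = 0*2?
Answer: 169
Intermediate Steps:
k = 0 (k = (0*2)/3 = (⅓)*0 = 0)
(13 + k)² = (13 + 0)² = 13² = 169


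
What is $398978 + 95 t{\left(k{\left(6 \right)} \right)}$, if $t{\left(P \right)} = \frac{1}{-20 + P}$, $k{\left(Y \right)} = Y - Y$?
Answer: $\frac{1595893}{4} \approx 3.9897 \cdot 10^{5}$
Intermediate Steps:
$k{\left(Y \right)} = 0$
$398978 + 95 t{\left(k{\left(6 \right)} \right)} = 398978 + \frac{95}{-20 + 0} = 398978 + \frac{95}{-20} = 398978 + 95 \left(- \frac{1}{20}\right) = 398978 - \frac{19}{4} = \frac{1595893}{4}$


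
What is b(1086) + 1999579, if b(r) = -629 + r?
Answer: 2000036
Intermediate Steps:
b(1086) + 1999579 = (-629 + 1086) + 1999579 = 457 + 1999579 = 2000036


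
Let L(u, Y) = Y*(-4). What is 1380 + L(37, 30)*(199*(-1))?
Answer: 25260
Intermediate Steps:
L(u, Y) = -4*Y
1380 + L(37, 30)*(199*(-1)) = 1380 + (-4*30)*(199*(-1)) = 1380 - 120*(-199) = 1380 + 23880 = 25260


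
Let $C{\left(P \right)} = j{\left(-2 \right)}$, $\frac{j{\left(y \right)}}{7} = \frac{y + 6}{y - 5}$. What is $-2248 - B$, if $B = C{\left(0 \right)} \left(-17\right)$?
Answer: $-2316$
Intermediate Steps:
$j{\left(y \right)} = \frac{7 \left(6 + y\right)}{-5 + y}$ ($j{\left(y \right)} = 7 \frac{y + 6}{y - 5} = 7 \frac{6 + y}{-5 + y} = \frac{7 \left(6 + y\right)}{-5 + y}$)
$C{\left(P \right)} = -4$ ($C{\left(P \right)} = \frac{7 \left(6 - 2\right)}{-5 - 2} = 7 \frac{1}{-7} \cdot 4 = 7 \left(- \frac{1}{7}\right) 4 = -4$)
$B = 68$ ($B = \left(-4\right) \left(-17\right) = 68$)
$-2248 - B = -2248 - 68 = -2316$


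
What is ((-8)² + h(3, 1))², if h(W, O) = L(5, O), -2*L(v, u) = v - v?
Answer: 4096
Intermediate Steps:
L(v, u) = 0 (L(v, u) = -(v - v)/2 = -½*0 = 0)
h(W, O) = 0
((-8)² + h(3, 1))² = ((-8)² + 0)² = (64 + 0)² = 64² = 4096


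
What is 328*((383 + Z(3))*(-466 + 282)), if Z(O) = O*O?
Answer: -23657984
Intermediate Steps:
Z(O) = O²
328*((383 + Z(3))*(-466 + 282)) = 328*((383 + 3²)*(-466 + 282)) = 328*((383 + 9)*(-184)) = 328*(392*(-184)) = 328*(-72128) = -23657984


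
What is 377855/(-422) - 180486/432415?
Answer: -163466334917/182479130 ≈ -895.81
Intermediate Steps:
377855/(-422) - 180486/432415 = 377855*(-1/422) - 180486*1/432415 = -377855/422 - 180486/432415 = -163466334917/182479130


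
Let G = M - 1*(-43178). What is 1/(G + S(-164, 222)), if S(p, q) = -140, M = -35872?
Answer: 1/7166 ≈ 0.00013955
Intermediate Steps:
G = 7306 (G = -35872 - 1*(-43178) = -35872 + 43178 = 7306)
1/(G + S(-164, 222)) = 1/(7306 - 140) = 1/7166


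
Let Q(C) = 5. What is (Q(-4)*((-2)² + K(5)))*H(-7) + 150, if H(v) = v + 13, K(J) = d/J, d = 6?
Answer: 306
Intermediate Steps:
K(J) = 6/J
H(v) = 13 + v
(Q(-4)*((-2)² + K(5)))*H(-7) + 150 = (5*((-2)² + 6/5))*(13 - 7) + 150 = (5*(4 + 6*(⅕)))*6 + 150 = (5*(4 + 6/5))*6 + 150 = (5*(26/5))*6 + 150 = 26*6 + 150 = 156 + 150 = 306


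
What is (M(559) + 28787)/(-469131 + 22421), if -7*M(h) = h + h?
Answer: -200391/3126970 ≈ -0.064085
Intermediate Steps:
M(h) = -2*h/7 (M(h) = -(h + h)/7 = -2*h/7)
(M(559) + 28787)/(-469131 + 22421) = (-2/7*559 + 28787)/(-469131 + 22421) = (-1118/7 + 28787)/(-446710) = (200391/7)*(-1/446710) = -200391/3126970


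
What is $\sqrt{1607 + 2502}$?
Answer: $\sqrt{4109} \approx 64.101$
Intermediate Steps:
$\sqrt{1607 + 2502} = \sqrt{4109}$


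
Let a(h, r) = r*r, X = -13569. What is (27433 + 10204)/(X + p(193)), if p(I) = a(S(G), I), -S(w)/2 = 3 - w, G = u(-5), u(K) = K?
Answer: 37637/23680 ≈ 1.5894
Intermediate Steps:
G = -5
S(w) = -6 + 2*w (S(w) = -2*(3 - w) = -6 + 2*w)
a(h, r) = r²
p(I) = I²
(27433 + 10204)/(X + p(193)) = (27433 + 10204)/(-13569 + 193²) = 37637/(-13569 + 37249) = 37637/23680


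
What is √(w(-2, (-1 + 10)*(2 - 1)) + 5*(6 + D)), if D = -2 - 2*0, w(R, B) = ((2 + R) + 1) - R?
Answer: √23 ≈ 4.7958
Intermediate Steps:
w(R, B) = 3 (w(R, B) = (3 + R) - R = 3)
D = -2 (D = -2 + 0 = -2)
√(w(-2, (-1 + 10)*(2 - 1)) + 5*(6 + D)) = √(3 + 5*(6 - 2)) = √(3 + 5*4) = √(3 + 20) = √23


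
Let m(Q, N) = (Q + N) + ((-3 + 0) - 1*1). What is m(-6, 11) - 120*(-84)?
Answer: 10081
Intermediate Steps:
m(Q, N) = -4 + N + Q (m(Q, N) = (N + Q) + (-3 - 1) = (N + Q) - 4 = -4 + N + Q)
m(-6, 11) - 120*(-84) = (-4 + 11 - 6) - 120*(-84) = 1 + 10080 = 10081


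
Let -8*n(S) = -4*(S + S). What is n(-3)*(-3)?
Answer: 9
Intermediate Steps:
n(S) = S (n(S) = -(-1)*(S + S)/2 = -(-1)*2*S/2 = -(-1)*S = S)
n(-3)*(-3) = -3*(-3) = 9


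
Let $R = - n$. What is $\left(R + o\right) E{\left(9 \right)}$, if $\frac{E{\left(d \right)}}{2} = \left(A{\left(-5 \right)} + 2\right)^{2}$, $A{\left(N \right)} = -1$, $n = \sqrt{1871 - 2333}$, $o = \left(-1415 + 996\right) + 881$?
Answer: $924 - 2 i \sqrt{462} \approx 924.0 - 42.988 i$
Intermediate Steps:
$o = 462$ ($o = -419 + 881 = 462$)
$n = i \sqrt{462}$ ($n = \sqrt{-462} = i \sqrt{462} \approx 21.494 i$)
$R = - i \sqrt{462} \approx - 21.494 i$
$E{\left(d \right)} = 2$ ($E{\left(d \right)} = 2 \left(-1 + 2\right)^{2} = 2 \cdot 1^{2} = 2 \cdot 1 = 2$)
$\left(R + o\right) E{\left(9 \right)} = \left(- i \sqrt{462} + 462\right) 2 = \left(462 - i \sqrt{462}\right) 2 = 924 - 2 i \sqrt{462}$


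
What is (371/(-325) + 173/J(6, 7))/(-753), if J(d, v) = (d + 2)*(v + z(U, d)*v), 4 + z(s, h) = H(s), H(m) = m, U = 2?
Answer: 25667/4568200 ≈ 0.0056186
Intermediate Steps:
z(s, h) = -4 + s
J(d, v) = -v*(2 + d) (J(d, v) = (d + 2)*(v + (-4 + 2)*v) = (2 + d)*(v - 2*v) = (2 + d)*(-v) = -v*(2 + d))
(371/(-325) + 173/J(6, 7))/(-753) = (371/(-325) + 173/((7*(-2 - 1*6))))/(-753) = (371*(-1/325) + 173/((7*(-2 - 6))))*(-1/753) = (-371/325 + 173/((7*(-8))))*(-1/753) = (-371/325 + 173/(-56))*(-1/753) = (-371/325 + 173*(-1/56))*(-1/753) = (-371/325 - 173/56)*(-1/753) = -77001/18200*(-1/753) = 25667/4568200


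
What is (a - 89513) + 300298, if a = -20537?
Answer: 190248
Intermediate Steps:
(a - 89513) + 300298 = (-20537 - 89513) + 300298 = -110050 + 300298 = 190248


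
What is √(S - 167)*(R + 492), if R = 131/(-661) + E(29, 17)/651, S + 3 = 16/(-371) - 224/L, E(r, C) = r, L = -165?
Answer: 42329380*I*√632111354490/5268297573 ≈ 6388.1*I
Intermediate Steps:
S = -103181/61215 (S = -3 + (16/(-371) - 224/(-165)) = -3 + (16*(-1/371) - 224*(-1/165)) = -3 + (-16/371 + 224/165) = -3 + 80464/61215 = -103181/61215 ≈ -1.6856)
R = -66112/430311 (R = 131/(-661) + 29/651 = 131*(-1/661) + 29*(1/651) = -131/661 + 29/651 = -66112/430311 ≈ -0.15364)
√(S - 167)*(R + 492) = √(-103181/61215 - 167)*(-66112/430311 + 492) = √(-10326086/61215)*(211646900/430311) = (I*√632111354490/61215)*(211646900/430311) = 42329380*I*√632111354490/5268297573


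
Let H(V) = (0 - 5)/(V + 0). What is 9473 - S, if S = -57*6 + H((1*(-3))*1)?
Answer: 29440/3 ≈ 9813.3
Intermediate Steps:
H(V) = -5/V
S = -1021/3 (S = -57*6 - 5/((1*(-3))*1) = -342 - 5/((-3*1)) = -342 - 5/(-3) = -342 - 5*(-⅓) = -342 + 5/3 = -1021/3 ≈ -340.33)
9473 - S = 9473 - 1*(-1021/3) = 9473 + 1021/3 = 29440/3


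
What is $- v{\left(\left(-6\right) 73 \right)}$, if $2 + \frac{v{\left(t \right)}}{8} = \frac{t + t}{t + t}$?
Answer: $8$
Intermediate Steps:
$v{\left(t \right)} = -8$ ($v{\left(t \right)} = -16 + 8 \frac{t + t}{t + t} = -16 + 8 \frac{2 t}{2 t} = -16 + 8 \cdot 2 t \frac{1}{2 t} = -16 + 8 \cdot 1 = -16 + 8 = -8$)
$- v{\left(\left(-6\right) 73 \right)} = \left(-1\right) \left(-8\right) = 8$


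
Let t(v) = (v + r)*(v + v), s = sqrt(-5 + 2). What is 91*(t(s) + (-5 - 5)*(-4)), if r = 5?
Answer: 3094 + 910*I*sqrt(3) ≈ 3094.0 + 1576.2*I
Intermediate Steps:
s = I*sqrt(3) (s = sqrt(-3) = I*sqrt(3) ≈ 1.732*I)
t(v) = 2*v*(5 + v) (t(v) = (v + 5)*(v + v) = (5 + v)*(2*v) = 2*v*(5 + v))
91*(t(s) + (-5 - 5)*(-4)) = 91*(2*(I*sqrt(3))*(5 + I*sqrt(3)) + (-5 - 5)*(-4)) = 91*(2*I*sqrt(3)*(5 + I*sqrt(3)) - 10*(-4)) = 91*(2*I*sqrt(3)*(5 + I*sqrt(3)) + 40) = 91*(40 + 2*I*sqrt(3)*(5 + I*sqrt(3))) = 3640 + 182*I*sqrt(3)*(5 + I*sqrt(3))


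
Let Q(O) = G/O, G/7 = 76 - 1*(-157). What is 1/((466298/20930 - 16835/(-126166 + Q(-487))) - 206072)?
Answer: -91859487135/18927609444847234 ≈ -4.8532e-6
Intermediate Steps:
G = 1631 (G = 7*(76 - 1*(-157)) = 7*(76 + 157) = 7*233 = 1631)
Q(O) = 1631/O
1/((466298/20930 - 16835/(-126166 + Q(-487))) - 206072) = 1/((466298/20930 - 16835/(-126166 + 1631/(-487))) - 206072) = 1/((466298*(1/20930) - 16835/(-126166 + 1631*(-1/487))) - 206072) = 1/((33307/1495 - 16835/(-126166 - 1631/487)) - 206072) = 1/((33307/1495 - 16835/(-61444473/487)) - 206072) = 1/((33307/1495 - 16835*(-487/61444473)) - 206072) = 1/((33307/1495 + 8198645/61444473) - 206072) = 1/(2058788036486/91859487135 - 206072) = 1/(-18927609444847234/91859487135) = -91859487135/18927609444847234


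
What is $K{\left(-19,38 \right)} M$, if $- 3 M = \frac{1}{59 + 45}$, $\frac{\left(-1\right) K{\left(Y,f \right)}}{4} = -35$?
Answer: $- \frac{35}{78} \approx -0.44872$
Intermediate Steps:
$K{\left(Y,f \right)} = 140$ ($K{\left(Y,f \right)} = \left(-4\right) \left(-35\right) = 140$)
$M = - \frac{1}{312}$ ($M = - \frac{1}{3 \left(59 + 45\right)} = - \frac{1}{3 \cdot 104} = \left(- \frac{1}{3}\right) \frac{1}{104} = - \frac{1}{312} \approx -0.0032051$)
$K{\left(-19,38 \right)} M = 140 \left(- \frac{1}{312}\right) = - \frac{35}{78}$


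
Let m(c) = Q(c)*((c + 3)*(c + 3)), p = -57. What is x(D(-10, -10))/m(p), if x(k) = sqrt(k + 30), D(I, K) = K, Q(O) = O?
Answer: -sqrt(5)/83106 ≈ -2.6906e-5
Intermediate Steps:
x(k) = sqrt(30 + k)
m(c) = c*(3 + c)**2 (m(c) = c*((c + 3)*(c + 3)) = c*((3 + c)*(3 + c)) = c*(3 + c)**2)
x(D(-10, -10))/m(p) = sqrt(30 - 10)/((-57*(3 - 57)**2)) = sqrt(20)/((-57*(-54)**2)) = (2*sqrt(5))/((-57*2916)) = (2*sqrt(5))/(-166212) = (2*sqrt(5))*(-1/166212) = -sqrt(5)/83106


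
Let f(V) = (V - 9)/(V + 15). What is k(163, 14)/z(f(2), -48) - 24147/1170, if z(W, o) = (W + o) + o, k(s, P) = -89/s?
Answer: -716585541/34730410 ≈ -20.633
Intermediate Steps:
f(V) = (-9 + V)/(15 + V)
z(W, o) = W + 2*o
k(163, 14)/z(f(2), -48) - 24147/1170 = (-89/163)/((-9 + 2)/(15 + 2) + 2*(-48)) - 24147/1170 = (-89*1/163)/(-7/17 - 96) - 24147*1/1170 = -89/(163*((1/17)*(-7) - 96)) - 2683/130 = -89/(163*(-7/17 - 96)) - 2683/130 = -89/(163*(-1639/17)) - 2683/130 = -89/163*(-17/1639) - 2683/130 = 1513/267157 - 2683/130 = -716585541/34730410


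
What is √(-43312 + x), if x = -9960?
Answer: 2*I*√13318 ≈ 230.81*I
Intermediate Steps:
√(-43312 + x) = √(-43312 - 9960) = √(-53272) = 2*I*√13318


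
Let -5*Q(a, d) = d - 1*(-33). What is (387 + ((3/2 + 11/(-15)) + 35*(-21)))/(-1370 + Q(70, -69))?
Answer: 10417/40884 ≈ 0.25479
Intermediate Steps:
Q(a, d) = -33/5 - d/5 (Q(a, d) = -(d - 1*(-33))/5 = -(d + 33)/5 = -(33 + d)/5 = -33/5 - d/5)
(387 + ((3/2 + 11/(-15)) + 35*(-21)))/(-1370 + Q(70, -69)) = (387 + ((3/2 + 11/(-15)) + 35*(-21)))/(-1370 + (-33/5 - 1/5*(-69))) = (387 + ((3*(1/2) + 11*(-1/15)) - 735))/(-1370 + (-33/5 + 69/5)) = (387 + ((3/2 - 11/15) - 735))/(-1370 + 36/5) = (387 + (23/30 - 735))/(-6814/5) = (387 - 22027/30)*(-5/6814) = -10417/30*(-5/6814) = 10417/40884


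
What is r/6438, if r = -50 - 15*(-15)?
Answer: 175/6438 ≈ 0.027182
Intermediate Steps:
r = 175 (r = -50 + 225 = 175)
r/6438 = 175/6438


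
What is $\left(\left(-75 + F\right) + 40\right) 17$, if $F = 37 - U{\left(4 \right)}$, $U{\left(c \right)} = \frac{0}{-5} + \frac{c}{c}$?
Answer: $17$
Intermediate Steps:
$U{\left(c \right)} = 1$ ($U{\left(c \right)} = 0 \left(- \frac{1}{5}\right) + 1 = 0 + 1 = 1$)
$F = 36$ ($F = 37 - 1 = 36$)
$\left(\left(-75 + F\right) + 40\right) 17 = \left(\left(-75 + 36\right) + 40\right) 17 = \left(-39 + 40\right) 17 = 1 \cdot 17 = 17$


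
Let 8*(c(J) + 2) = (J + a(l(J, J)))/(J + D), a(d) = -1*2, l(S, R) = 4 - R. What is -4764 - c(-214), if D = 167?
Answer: -223841/47 ≈ -4762.6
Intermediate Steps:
a(d) = -2
c(J) = -2 + (-2 + J)/(8*(167 + J)) (c(J) = -2 + ((J - 2)/(J + 167))/8 = -2 + ((-2 + J)/(167 + J))/8 = -2 + (-2 + J)/(8*(167 + J)))
-4764 - c(-214) = -4764 - (-2674 - 15*(-214))/(8*(167 - 214)) = -4764 - (-2674 + 3210)/(8*(-47)) = -4764 - (-1)*536/(8*47) = -4764 - 1*(-67/47) = -4764 + 67/47 = -223841/47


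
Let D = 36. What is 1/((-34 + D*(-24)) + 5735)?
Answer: 1/4837 ≈ 0.00020674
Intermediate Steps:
1/((-34 + D*(-24)) + 5735) = 1/((-34 + 36*(-24)) + 5735) = 1/((-34 - 864) + 5735) = 1/(-898 + 5735) = 1/4837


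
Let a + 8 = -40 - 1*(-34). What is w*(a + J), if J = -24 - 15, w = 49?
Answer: -2597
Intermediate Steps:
a = -14 (a = -8 + (-40 - 1*(-34)) = -8 + (-40 + 34) = -8 - 6 = -14)
J = -39
w*(a + J) = 49*(-14 - 39) = 49*(-53) = -2597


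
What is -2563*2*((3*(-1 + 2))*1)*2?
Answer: -30756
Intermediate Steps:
-2563*2*((3*(-1 + 2))*1)*2 = -2563*2*((3*1)*1)*2 = -2563*2*(3*1)*2 = -2563*2*3*2 = -15378*2 = -2563*12 = -30756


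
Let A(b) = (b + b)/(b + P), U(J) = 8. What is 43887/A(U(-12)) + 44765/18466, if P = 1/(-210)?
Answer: 32400979229/1477280 ≈ 21933.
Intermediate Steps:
P = -1/210 ≈ -0.0047619
A(b) = 2*b/(-1/210 + b) (A(b) = (b + b)/(b - 1/210) = (2*b)/(-1/210 + b) = 2*b/(-1/210 + b))
43887/A(U(-12)) + 44765/18466 = 43887/((420*8/(-1 + 210*8))) + 44765/18466 = 43887/((420*8/(-1 + 1680))) + 44765*(1/18466) = 43887/((420*8/1679)) + 6395/2638 = 43887/((420*8*(1/1679))) + 6395/2638 = 43887/(3360/1679) + 6395/2638 = 43887*(1679/3360) + 6395/2638 = 24562091/1120 + 6395/2638 = 32400979229/1477280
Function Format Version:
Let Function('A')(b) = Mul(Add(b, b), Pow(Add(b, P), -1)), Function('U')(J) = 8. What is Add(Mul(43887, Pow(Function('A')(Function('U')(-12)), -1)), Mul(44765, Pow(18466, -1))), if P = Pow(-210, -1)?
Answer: Rational(32400979229, 1477280) ≈ 21933.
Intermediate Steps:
P = Rational(-1, 210) ≈ -0.0047619
Function('A')(b) = Mul(2, b, Pow(Add(Rational(-1, 210), b), -1)) (Function('A')(b) = Mul(Add(b, b), Pow(Add(b, Rational(-1, 210)), -1)) = Mul(Mul(2, b), Pow(Add(Rational(-1, 210), b), -1)) = Mul(2, b, Pow(Add(Rational(-1, 210), b), -1)))
Add(Mul(43887, Pow(Function('A')(Function('U')(-12)), -1)), Mul(44765, Pow(18466, -1))) = Add(Mul(43887, Pow(Mul(420, 8, Pow(Add(-1, Mul(210, 8)), -1)), -1)), Mul(44765, Pow(18466, -1))) = Add(Mul(43887, Pow(Mul(420, 8, Pow(Add(-1, 1680), -1)), -1)), Mul(44765, Rational(1, 18466))) = Add(Mul(43887, Pow(Mul(420, 8, Pow(1679, -1)), -1)), Rational(6395, 2638)) = Add(Mul(43887, Pow(Mul(420, 8, Rational(1, 1679)), -1)), Rational(6395, 2638)) = Add(Mul(43887, Pow(Rational(3360, 1679), -1)), Rational(6395, 2638)) = Add(Mul(43887, Rational(1679, 3360)), Rational(6395, 2638)) = Add(Rational(24562091, 1120), Rational(6395, 2638)) = Rational(32400979229, 1477280)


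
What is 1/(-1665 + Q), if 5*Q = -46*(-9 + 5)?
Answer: -5/8141 ≈ -0.00061418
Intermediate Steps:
Q = 184/5 (Q = (-46*(-9 + 5))/5 = (-46*(-4))/5 = (⅕)*184 = 184/5 ≈ 36.800)
1/(-1665 + Q) = 1/(-1665 + 184/5) = 1/(-8141/5) = -5/8141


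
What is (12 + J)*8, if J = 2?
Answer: 112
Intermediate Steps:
(12 + J)*8 = (12 + 2)*8 = 14*8 = 112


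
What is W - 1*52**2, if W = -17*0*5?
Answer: -2704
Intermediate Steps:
W = 0 (W = 0*5 = 0)
W - 1*52**2 = 0 - 1*52**2 = 0 - 1*2704 = 0 - 2704 = -2704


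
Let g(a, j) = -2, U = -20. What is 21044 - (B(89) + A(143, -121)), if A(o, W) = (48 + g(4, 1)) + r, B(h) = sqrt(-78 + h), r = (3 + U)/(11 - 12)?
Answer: 20981 - sqrt(11) ≈ 20978.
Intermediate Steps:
r = 17 (r = (3 - 20)/(11 - 12) = -17/(-1) = -17*(-1) = 17)
A(o, W) = 63 (A(o, W) = (48 - 2) + 17 = 46 + 17 = 63)
21044 - (B(89) + A(143, -121)) = 21044 - (sqrt(-78 + 89) + 63) = 21044 - (sqrt(11) + 63) = 21044 - (63 + sqrt(11)) = 21044 + (-63 - sqrt(11)) = 20981 - sqrt(11)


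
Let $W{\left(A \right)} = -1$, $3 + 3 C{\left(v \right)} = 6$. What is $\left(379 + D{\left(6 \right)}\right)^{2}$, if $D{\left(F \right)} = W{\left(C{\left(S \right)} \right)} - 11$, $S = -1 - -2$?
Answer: $134689$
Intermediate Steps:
$S = 1$ ($S = -1 + 2 = 1$)
$C{\left(v \right)} = 1$ ($C{\left(v \right)} = -1 + \frac{1}{3} \cdot 6 = -1 + 2 = 1$)
$D{\left(F \right)} = -12$ ($D{\left(F \right)} = -1 - 11 = -12$)
$\left(379 + D{\left(6 \right)}\right)^{2} = \left(379 - 12\right)^{2} = 367^{2} = 134689$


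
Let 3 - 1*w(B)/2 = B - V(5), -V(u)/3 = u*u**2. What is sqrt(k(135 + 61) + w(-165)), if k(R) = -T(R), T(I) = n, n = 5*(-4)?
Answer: I*sqrt(394) ≈ 19.849*I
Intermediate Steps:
V(u) = -3*u**3 (V(u) = -3*u*u**2 = -3*u**3)
n = -20
T(I) = -20
k(R) = 20 (k(R) = -1*(-20) = 20)
w(B) = -744 - 2*B (w(B) = 6 - 2*(B - (-3)*5**3) = 6 - 2*(B - (-3)*125) = 6 - 2*(B - 1*(-375)) = 6 - 2*(B + 375) = 6 - 2*(375 + B) = 6 + (-750 - 2*B) = -744 - 2*B)
sqrt(k(135 + 61) + w(-165)) = sqrt(20 + (-744 - 2*(-165))) = sqrt(20 + (-744 + 330)) = sqrt(20 - 414) = sqrt(-394) = I*sqrt(394)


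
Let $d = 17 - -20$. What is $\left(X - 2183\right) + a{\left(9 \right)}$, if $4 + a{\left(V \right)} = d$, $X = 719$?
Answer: $-1431$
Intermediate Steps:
$d = 37$ ($d = 17 + 20 = 37$)
$a{\left(V \right)} = 33$ ($a{\left(V \right)} = -4 + 37 = 33$)
$\left(X - 2183\right) + a{\left(9 \right)} = \left(719 - 2183\right) + 33 = -1464 + 33 = -1431$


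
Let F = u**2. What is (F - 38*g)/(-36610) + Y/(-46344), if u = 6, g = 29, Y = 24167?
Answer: -417675583/848326920 ≈ -0.49235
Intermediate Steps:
F = 36 (F = 6**2 = 36)
(F - 38*g)/(-36610) + Y/(-46344) = (36 - 38*29)/(-36610) + 24167/(-46344) = (36 - 1102)*(-1/36610) + 24167*(-1/46344) = -1066*(-1/36610) - 24167/46344 = 533/18305 - 24167/46344 = -417675583/848326920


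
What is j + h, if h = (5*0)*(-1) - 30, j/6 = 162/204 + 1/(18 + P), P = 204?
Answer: -15856/629 ≈ -25.208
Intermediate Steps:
j = 3014/629 (j = 6*(162/204 + 1/(18 + 204)) = 6*(162*(1/204) + 1/222) = 6*(27/34 + 1/222) = 6*(1507/1887) = 3014/629 ≈ 4.7917)
h = -30 (h = 0*(-1) - 30 = 0 - 30 = -30)
j + h = 3014/629 - 30 = -15856/629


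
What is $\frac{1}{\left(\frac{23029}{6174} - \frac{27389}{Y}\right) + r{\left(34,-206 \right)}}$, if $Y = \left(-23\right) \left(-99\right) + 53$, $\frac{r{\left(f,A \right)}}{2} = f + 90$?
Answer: $\frac{3596355}{863035511} \approx 0.0041671$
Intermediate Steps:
$r{\left(f,A \right)} = 180 + 2 f$ ($r{\left(f,A \right)} = 2 \left(f + 90\right) = 2 \left(90 + f\right) = 180 + 2 f$)
$Y = 2330$ ($Y = 2277 + 53 = 2330$)
$\frac{1}{\left(\frac{23029}{6174} - \frac{27389}{Y}\right) + r{\left(34,-206 \right)}} = \frac{1}{\left(\frac{23029}{6174} - \frac{27389}{2330}\right) + \left(180 + 2 \cdot 34\right)} = \frac{1}{\left(23029 \cdot \frac{1}{6174} - \frac{27389}{2330}\right) + \left(180 + 68\right)} = \frac{1}{\left(\frac{23029}{6174} - \frac{27389}{2330}\right) + 248} = \frac{1}{- \frac{28860529}{3596355} + 248} = \frac{1}{\frac{863035511}{3596355}} = \frac{3596355}{863035511}$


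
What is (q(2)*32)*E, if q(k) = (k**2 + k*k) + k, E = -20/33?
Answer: -6400/33 ≈ -193.94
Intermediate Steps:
E = -20/33 (E = -20*1/33 = -20/33 ≈ -0.60606)
q(k) = k + 2*k**2 (q(k) = (k**2 + k**2) + k = 2*k**2 + k = k + 2*k**2)
(q(2)*32)*E = ((2*(1 + 2*2))*32)*(-20/33) = ((2*(1 + 4))*32)*(-20/33) = ((2*5)*32)*(-20/33) = (10*32)*(-20/33) = 320*(-20/33) = -6400/33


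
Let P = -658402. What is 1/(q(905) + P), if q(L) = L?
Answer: -1/657497 ≈ -1.5209e-6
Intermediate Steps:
1/(q(905) + P) = 1/(905 - 658402) = 1/(-657497) = -1/657497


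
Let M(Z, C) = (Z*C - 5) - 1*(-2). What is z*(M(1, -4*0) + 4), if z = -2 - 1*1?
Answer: -3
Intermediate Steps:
z = -3 (z = -2 - 1 = -3)
M(Z, C) = -3 + C*Z (M(Z, C) = (C*Z - 5) + 2 = (-5 + C*Z) + 2 = -3 + C*Z)
z*(M(1, -4*0) + 4) = -3*((-3 - 4*0*1) + 4) = -3*((-3 + 0*1) + 4) = -3*((-3 + 0) + 4) = -3*(-3 + 4) = -3*1 = -3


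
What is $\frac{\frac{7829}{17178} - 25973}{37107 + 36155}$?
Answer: $- \frac{446156365}{1258494636} \approx -0.35452$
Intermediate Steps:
$\frac{\frac{7829}{17178} - 25973}{37107 + 36155} = \frac{7829 \cdot \frac{1}{17178} - 25973}{73262} = \left(\frac{7829}{17178} - 25973\right) \frac{1}{73262} = \left(- \frac{446156365}{17178}\right) \frac{1}{73262} = - \frac{446156365}{1258494636}$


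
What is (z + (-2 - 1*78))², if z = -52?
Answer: 17424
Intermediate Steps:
(z + (-2 - 1*78))² = (-52 + (-2 - 1*78))² = (-52 + (-2 - 78))² = (-52 - 80)² = (-132)² = 17424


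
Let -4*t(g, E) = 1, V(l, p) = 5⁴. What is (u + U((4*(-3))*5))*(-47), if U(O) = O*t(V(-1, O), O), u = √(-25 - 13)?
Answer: -705 - 47*I*√38 ≈ -705.0 - 289.73*I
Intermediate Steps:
V(l, p) = 625
t(g, E) = -¼ (t(g, E) = -¼*1 = -¼)
u = I*√38 (u = √(-38) = I*√38 ≈ 6.1644*I)
U(O) = -O/4 (U(O) = O*(-¼) = -O/4)
(u + U((4*(-3))*5))*(-47) = (I*√38 - 4*(-3)*5/4)*(-47) = (I*√38 - (-3)*5)*(-47) = (I*√38 - ¼*(-60))*(-47) = (I*√38 + 15)*(-47) = (15 + I*√38)*(-47) = -705 - 47*I*√38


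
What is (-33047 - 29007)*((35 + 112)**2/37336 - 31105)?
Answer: 36032110297117/18668 ≈ 1.9302e+9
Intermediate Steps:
(-33047 - 29007)*((35 + 112)**2/37336 - 31105) = -62054*(147**2*(1/37336) - 31105) = -62054*(21609*(1/37336) - 31105) = -62054*(21609/37336 - 31105) = -62054*(-1161314671/37336) = 36032110297117/18668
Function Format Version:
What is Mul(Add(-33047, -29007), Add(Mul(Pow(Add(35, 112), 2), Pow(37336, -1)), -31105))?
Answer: Rational(36032110297117, 18668) ≈ 1.9302e+9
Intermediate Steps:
Mul(Add(-33047, -29007), Add(Mul(Pow(Add(35, 112), 2), Pow(37336, -1)), -31105)) = Mul(-62054, Add(Mul(Pow(147, 2), Rational(1, 37336)), -31105)) = Mul(-62054, Add(Mul(21609, Rational(1, 37336)), -31105)) = Mul(-62054, Add(Rational(21609, 37336), -31105)) = Mul(-62054, Rational(-1161314671, 37336)) = Rational(36032110297117, 18668)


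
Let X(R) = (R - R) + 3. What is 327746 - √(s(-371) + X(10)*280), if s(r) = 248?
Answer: 327746 - 8*√17 ≈ 3.2771e+5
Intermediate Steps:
X(R) = 3 (X(R) = 0 + 3 = 3)
327746 - √(s(-371) + X(10)*280) = 327746 - √(248 + 3*280) = 327746 - √(248 + 840) = 327746 - √1088 = 327746 - 8*√17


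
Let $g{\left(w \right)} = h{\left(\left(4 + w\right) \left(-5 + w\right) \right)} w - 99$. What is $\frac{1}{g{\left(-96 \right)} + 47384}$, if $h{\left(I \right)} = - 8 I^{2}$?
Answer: $\frac{1}{66310138037} \approx 1.5081 \cdot 10^{-11}$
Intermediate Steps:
$g{\left(w \right)} = -99 - 8 w \left(-5 + w\right)^{2} \left(4 + w\right)^{2}$ ($g{\left(w \right)} = - 8 \left(\left(4 + w\right) \left(-5 + w\right)\right)^{2} w - 99 = - 8 \left(\left(-5 + w\right) \left(4 + w\right)\right)^{2} w - 99 = - 8 \left(-5 + w\right)^{2} \left(4 + w\right)^{2} w - 99 = - 8 w \left(-5 + w\right)^{2} \left(4 + w\right)^{2} - 99 = -99 - 8 w \left(-5 + w\right)^{2} \left(4 + w\right)^{2}$)
$\frac{1}{g{\left(-96 \right)} + 47384} = \frac{1}{\left(-99 - - 768 \left(20 - 96 - \left(-96\right)^{2}\right)^{2}\right) + 47384} = \frac{1}{\left(-99 - - 768 \left(20 - 96 - 9216\right)^{2}\right) + 47384} = \frac{1}{\left(-99 - - 768 \left(-9292\right)^{2}\right) + 47384} = \frac{1}{\left(-99 - \left(-768\right) 86341264\right) + 47384} = \frac{1}{\left(-99 + 66310090752\right) + 47384} = \frac{1}{66310090653 + 47384} = \frac{1}{66310138037}$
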